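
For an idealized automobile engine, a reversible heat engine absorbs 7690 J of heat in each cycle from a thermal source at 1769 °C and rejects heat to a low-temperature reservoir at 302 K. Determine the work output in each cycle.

W ≈ 6550 J

T_H = 1769 °C → 1769 + 273.15 = 2042.15 K.
Since the cycle is reversible, η = 1 − T_C/T_H = 1 − 302.00/2042.15 = 0.8521.
W = η·Q_H = 0.8521 × 7690 = 6550 J.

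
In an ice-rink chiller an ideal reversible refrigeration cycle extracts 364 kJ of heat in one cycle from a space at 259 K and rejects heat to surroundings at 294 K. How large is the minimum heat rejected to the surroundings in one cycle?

Q_H ≈ 413 kJ

For a reversible cycle Q_H/Q_C = T_H/T_C, so Q_H = Q_C·T_H/T_C = 364 × 294.00/259.00 = 413 kJ.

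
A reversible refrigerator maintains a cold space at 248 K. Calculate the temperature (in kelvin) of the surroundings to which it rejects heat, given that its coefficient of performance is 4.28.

T_H ≈ 305.9 K

COP_R = T_C/(T_H − T_C) ⇒ T_H = T_C·(1 + 1/COP_R) = 248.00 × (1 + 1/4.28) = 305.9 K.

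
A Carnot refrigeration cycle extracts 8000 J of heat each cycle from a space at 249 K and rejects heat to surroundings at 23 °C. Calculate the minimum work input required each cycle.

T_H = 23 °C → 23 + 273.15 = 296.15 K.
The reversible coefficient of performance is COP_R = T_C/(T_H − T_C) = 249.00/47.15 = 5.2810.
W = Q_C/COP_R = 8000/5.2810 = 1510 J.

W_in ≈ 1510 J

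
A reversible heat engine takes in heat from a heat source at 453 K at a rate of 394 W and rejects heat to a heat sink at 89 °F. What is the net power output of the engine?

T_C = 89 °F → (89 − 32) × 5/9 = 31.67 °C = 304.82 K.
Carnot efficiency: η = 1 − T_C/T_H = 1 − 304.82/453.00 = 0.3271.
W = η·Q_H = 0.3271 × 394 = 128.9 W.

Ẇ ≈ 128.9 W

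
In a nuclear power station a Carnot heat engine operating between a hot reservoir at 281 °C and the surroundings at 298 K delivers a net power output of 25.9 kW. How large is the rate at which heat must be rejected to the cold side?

T_H = 281 °C → 281 + 273.15 = 554.15 K.
For a reversible engine, η = 1 − T_C/T_H = 1 − 298.00/554.15 = 0.4622.
Since Q_C/Q_H = T_C/T_H and Q_H = W/η, Q_C = W·T_C/(T_H − T_C) = 25.9 × 298.00/256.15 = 30.13 kW.

Q̇_C ≈ 30.13 kW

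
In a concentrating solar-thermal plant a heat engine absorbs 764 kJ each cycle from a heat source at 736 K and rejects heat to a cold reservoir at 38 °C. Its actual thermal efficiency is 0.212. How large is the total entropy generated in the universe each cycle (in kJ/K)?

ΔS_univ ≈ 0.8968 kJ/K

T_C = 38 °C → 38 + 273.15 = 311.15 K.
W = η·Q_H = 0.212 × 764 = 162.0 kJ, so Q_C = Q_H − W = 602.0 kJ.
The hot reservoir loses entropy Q_H/T_H = 764/736.00 = 1.038 kJ/K; the cold reservoir gains Q_C/T_C = 602.0/311.15 = 1.935 kJ/K.
ΔS_univ = −Q_H/T_H + Q_C/T_C = 0.8968 kJ/K (> 0, since η = 0.212 < η_Carnot = 0.577).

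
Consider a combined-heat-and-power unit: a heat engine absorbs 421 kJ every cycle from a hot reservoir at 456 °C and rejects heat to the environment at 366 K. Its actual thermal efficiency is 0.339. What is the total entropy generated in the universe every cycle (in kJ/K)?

ΔS_univ ≈ 0.1829 kJ/K

T_H = 456 °C → 456 + 273.15 = 729.15 K.
W = η·Q_H = 0.339 × 421 = 142.7 kJ, so Q_C = Q_H − W = 278.3 kJ.
Reservoir entropy changes: ΔS_H = −Q_H/T_H = −421/729.15 = -0.5774 kJ/K and ΔS_C = +Q_C/T_C = 278.3/366.00 = 0.7603 kJ/K.
ΔS_univ = −Q_H/T_H + Q_C/T_C = 0.1829 kJ/K (> 0, since η = 0.339 < η_Carnot = 0.498).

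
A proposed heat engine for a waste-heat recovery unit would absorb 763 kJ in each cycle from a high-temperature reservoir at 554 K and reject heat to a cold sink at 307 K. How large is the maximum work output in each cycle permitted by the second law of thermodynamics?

W_max ≈ 340.2 kJ

By the Carnot theorem, η_max = 1 − T_C/T_H = 1 − 307.00/554.00 = 0.4458.
W_max = η_max · Q_H = 0.4458 × 763 = 340.2 kJ.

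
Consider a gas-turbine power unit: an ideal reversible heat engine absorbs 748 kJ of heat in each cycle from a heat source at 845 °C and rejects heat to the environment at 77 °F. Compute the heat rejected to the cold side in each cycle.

Q_C ≈ 199 kJ

T_H = 845 °C → 845 + 273.15 = 1118.15 K.
T_C = 77 °F → (77 − 32) × 5/9 = 25.00 °C = 298.15 K.
Carnot efficiency: η = 1 − T_C/T_H = 1 − 298.15/1118.15 = 0.7334.
For a reversible cycle Q_C/Q_H = T_C/T_H, so Q_C = 748 × 298.15/1118.15 = 199 kJ.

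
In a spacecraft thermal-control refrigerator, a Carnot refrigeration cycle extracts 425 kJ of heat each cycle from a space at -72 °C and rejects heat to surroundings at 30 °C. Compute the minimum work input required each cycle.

T_H = 30 °C → 30 + 273.15 = 303.15 K.
T_C = -72 °C → -72 + 273.15 = 201.15 K.
COP_R = T_C/(T_H − T_C) = 201.15/102.00 = 1.9721.
W = Q_C/COP_R = 425/1.9721 = 216 kJ.

W_in ≈ 216 kJ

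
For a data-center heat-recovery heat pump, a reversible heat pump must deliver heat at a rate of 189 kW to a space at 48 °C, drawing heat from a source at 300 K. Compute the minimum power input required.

T_H = 48 °C → 48 + 273.15 = 321.15 K.
For a reversible heat pump, COP_HP = T_H/(T_H − T_C) = 321.15/21.15 = 15.1844.
W = Q_H/COP_HP = 189/15.1844 = 12.4 kW.

Ẇ_in ≈ 12.4 kW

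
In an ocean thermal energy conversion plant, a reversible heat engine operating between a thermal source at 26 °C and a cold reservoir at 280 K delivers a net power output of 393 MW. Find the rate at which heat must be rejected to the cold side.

T_H = 26 °C → 26 + 273.15 = 299.15 K.
Carnot efficiency: η = 1 − T_C/T_H = 1 − 280.00/299.15 = 0.0640.
Since Q_C/Q_H = T_C/T_H and Q_H = W/η, Q_C = W·T_C/(T_H − T_C) = 393 × 280.00/19.15 = 5750 MW.

Q̇_C ≈ 5750 MW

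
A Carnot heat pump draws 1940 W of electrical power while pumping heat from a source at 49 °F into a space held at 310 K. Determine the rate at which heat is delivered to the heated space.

Q̇_H ≈ 21900 W

T_C = 49 °F → (49 − 32) × 5/9 = 9.44 °C = 282.59 K.
COP_HP = T_H/(T_H − T_C) = 310.00/27.41 = 11.3116.
Q_H = COP_HP · W = 11.3116 × 1940 = 21900 W.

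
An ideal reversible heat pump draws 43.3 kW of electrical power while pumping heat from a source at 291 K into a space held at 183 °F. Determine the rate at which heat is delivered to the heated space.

Q̇_H ≈ 234.1 kW

T_H = 183 °F → (183 − 32) × 5/9 = 83.89 °C = 357.04 K.
For a reversible heat pump, COP_HP = T_H/(T_H − T_C) = 357.04/66.04 = 5.4065.
Q_H = COP_HP · W = 5.4065 × 43.3 = 234.1 kW.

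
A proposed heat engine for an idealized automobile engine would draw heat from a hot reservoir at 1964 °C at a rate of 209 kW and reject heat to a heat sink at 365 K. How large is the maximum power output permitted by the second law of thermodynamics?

Ẇ_max ≈ 175 kW

T_H = 1964 °C → 1964 + 273.15 = 2237.15 K.
The second-law ceiling is the Carnot efficiency, η_max = 1 − T_C/T_H = 1 − 365.00/2237.15 = 0.8368.
W_max = η_max · Q_H = 0.8368 × 209 = 175 kW.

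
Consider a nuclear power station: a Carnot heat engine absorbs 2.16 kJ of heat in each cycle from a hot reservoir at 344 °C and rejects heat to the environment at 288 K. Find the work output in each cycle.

W ≈ 1.15 kJ

T_H = 344 °C → 344 + 273.15 = 617.15 K.
η_rev = 1 − T_C/T_H = 1 − 288.00/617.15 = 0.5333.
W = η·Q_H = 0.5333 × 2.16 = 1.15 kJ.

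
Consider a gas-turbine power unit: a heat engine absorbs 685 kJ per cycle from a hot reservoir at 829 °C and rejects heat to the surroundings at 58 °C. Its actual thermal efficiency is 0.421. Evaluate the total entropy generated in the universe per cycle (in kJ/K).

T_H = 829 °C → 829 + 273.15 = 1102.15 K.
T_C = 58 °C → 58 + 273.15 = 331.15 K.
W = η·Q_H = 0.421 × 685 = 288.4 kJ, so Q_C = Q_H − W = 396.6 kJ.
Entropy balance on the reservoirs: −Q_H/T_H = -0.6215 kJ/K, +Q_C/T_C = 1.198 kJ/K.
ΔS_univ = −Q_H/T_H + Q_C/T_C = 0.576 kJ/K (> 0, since η = 0.421 < η_Carnot = 0.700).

ΔS_univ ≈ 0.576 kJ/K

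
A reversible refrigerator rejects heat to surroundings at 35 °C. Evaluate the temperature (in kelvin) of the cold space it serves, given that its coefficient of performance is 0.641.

T_C ≈ 120.4 K

T_H = 35 °C → 35 + 273.15 = 308.15 K.
COP_R = T_C/(T_H − T_C) ⇒ T_C = T_H·COP_R/(1 + COP_R) = 308.15 × 0.641/(1 + 0.641) = 120.4 K.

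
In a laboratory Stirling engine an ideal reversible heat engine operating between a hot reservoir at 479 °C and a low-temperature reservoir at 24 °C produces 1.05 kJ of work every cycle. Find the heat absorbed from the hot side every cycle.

Q_H ≈ 1.736 kJ

T_H = 479 °C → 479 + 273.15 = 752.15 K.
T_C = 24 °C → 24 + 273.15 = 297.15 K.
Since the cycle is reversible, η = 1 − T_C/T_H = 1 − 297.15/752.15 = 0.6049.
Q_H = W/η = 1.05/0.6049 = 1.736 kJ.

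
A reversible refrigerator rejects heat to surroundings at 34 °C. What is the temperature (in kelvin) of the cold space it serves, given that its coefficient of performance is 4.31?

T_H = 34 °C → 34 + 273.15 = 307.15 K.
COP_R = T_C/(T_H − T_C) ⇒ T_C = T_H·COP_R/(1 + COP_R) = 307.15 × 4.31/(1 + 4.31) = 249 K.

T_C ≈ 249 K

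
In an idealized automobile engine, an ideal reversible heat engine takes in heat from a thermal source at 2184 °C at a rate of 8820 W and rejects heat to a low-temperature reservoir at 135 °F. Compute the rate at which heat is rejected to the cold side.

Q̇_C ≈ 1186 W

T_H = 2184 °C → 2184 + 273.15 = 2457.15 K.
T_C = 135 °F → (135 − 32) × 5/9 = 57.22 °C = 330.37 K.
For a reversible engine, η = 1 − T_C/T_H = 1 − 330.37/2457.15 = 0.8655.
For a reversible cycle Q_C/Q_H = T_C/T_H, so Q_C = 8820 × 330.37/2457.15 = 1186 W.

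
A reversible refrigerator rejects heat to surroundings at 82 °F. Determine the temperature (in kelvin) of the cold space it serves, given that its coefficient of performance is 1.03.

T_C ≈ 153 K

T_H = 82 °F → (82 − 32) × 5/9 = 27.78 °C = 300.93 K.
COP_R = T_C/(T_H − T_C) ⇒ T_C = T_H·COP_R/(1 + COP_R) = 300.93 × 1.03/(1 + 1.03) = 153 K.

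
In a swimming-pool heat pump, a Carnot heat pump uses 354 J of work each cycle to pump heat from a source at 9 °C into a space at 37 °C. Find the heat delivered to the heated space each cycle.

Q_H ≈ 3920 J

T_H = 37 °C → 37 + 273.15 = 310.15 K.
T_C = 9 °C → 9 + 273.15 = 282.15 K.
COP_HP = T_H/(T_H − T_C) = 310.15/28.00 = 11.0768.
Q_H = COP_HP · W = 11.0768 × 354 = 3920 J.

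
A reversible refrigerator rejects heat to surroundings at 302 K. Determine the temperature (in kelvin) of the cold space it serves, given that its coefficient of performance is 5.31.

T_C ≈ 254.1 K

COP_R = T_C/(T_H − T_C) ⇒ T_C = T_H·COP_R/(1 + COP_R) = 302.00 × 5.31/(1 + 5.31) = 254.1 K.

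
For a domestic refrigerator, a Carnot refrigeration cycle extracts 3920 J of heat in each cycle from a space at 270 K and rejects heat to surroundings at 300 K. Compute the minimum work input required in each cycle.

W_in ≈ 435.6 J

The reversible coefficient of performance is COP_R = T_C/(T_H − T_C) = 270.00/30.00 = 9.0000.
W = Q_C/COP_R = 3920/9.0000 = 435.6 J.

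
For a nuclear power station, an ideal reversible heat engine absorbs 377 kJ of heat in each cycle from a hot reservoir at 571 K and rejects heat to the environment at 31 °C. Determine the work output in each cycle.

T_C = 31 °C → 31 + 273.15 = 304.15 K.
Carnot efficiency: η = 1 − T_C/T_H = 1 − 304.15/571.00 = 0.4673.
W = η·Q_H = 0.4673 × 377 = 176.2 kJ.

W ≈ 176.2 kJ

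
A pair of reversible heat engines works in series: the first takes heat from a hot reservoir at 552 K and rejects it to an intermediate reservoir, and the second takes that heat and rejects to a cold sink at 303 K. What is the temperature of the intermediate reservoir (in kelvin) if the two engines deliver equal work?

T_m ≈ 428 K

For reversible stages Q_m = Q_H·(T_m/T_H). Setting W₁ = Q_H(1 − T_m/T_H) equal to W₂ = Q_m(1 − T_C/T_m) = Q_H·(T_m − T_C)/T_H gives T_H − T_m = T_m − T_C, so T_m = (T_H + T_C)/2 = (552.00 + 303.00)/2 = 428 K.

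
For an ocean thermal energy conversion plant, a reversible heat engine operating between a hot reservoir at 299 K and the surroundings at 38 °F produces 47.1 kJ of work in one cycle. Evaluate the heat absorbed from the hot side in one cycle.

Q_H ≈ 625 kJ

T_C = 38 °F → (38 − 32) × 5/9 = 3.33 °C = 276.48 K.
Since the cycle is reversible, η = 1 − T_C/T_H = 1 − 276.48/299.00 = 0.0753.
Q_H = W/η = 47.1/0.0753 = 625 kJ.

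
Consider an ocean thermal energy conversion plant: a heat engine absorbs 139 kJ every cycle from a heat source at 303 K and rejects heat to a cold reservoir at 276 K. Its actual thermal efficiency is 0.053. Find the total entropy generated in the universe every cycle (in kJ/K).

W = η·Q_H = 0.053 × 139 = 7.367 kJ, so Q_C = Q_H − W = 131.6 kJ.
Reservoir entropy changes: ΔS_H = −Q_H/T_H = −139/303.00 = -0.4587 kJ/K and ΔS_C = +Q_C/T_C = 131.6/276.00 = 0.4769 kJ/K.
ΔS_univ = −Q_H/T_H + Q_C/T_C = 0.0182 kJ/K (> 0, since η = 0.053 < η_Carnot = 0.089).

ΔS_univ ≈ 0.0182 kJ/K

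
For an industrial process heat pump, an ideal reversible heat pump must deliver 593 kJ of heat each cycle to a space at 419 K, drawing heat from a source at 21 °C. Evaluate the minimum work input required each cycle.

W_in ≈ 177 kJ

T_C = 21 °C → 21 + 273.15 = 294.15 K.
COP_HP = T_H/(T_H − T_C) = 419.00/124.85 = 3.3560.
W = Q_H/COP_HP = 593/3.3560 = 177 kJ.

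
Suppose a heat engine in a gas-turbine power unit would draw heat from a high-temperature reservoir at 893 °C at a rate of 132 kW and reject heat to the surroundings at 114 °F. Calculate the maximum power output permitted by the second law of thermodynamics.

Ẇ_max ≈ 95.9 kW

T_H = 893 °C → 893 + 273.15 = 1166.15 K.
T_C = 114 °F → (114 − 32) × 5/9 = 45.56 °C = 318.71 K.
The second-law ceiling is the Carnot efficiency, η_max = 1 − T_C/T_H = 1 − 318.71/1166.15 = 0.7267.
W_max = η_max · Q_H = 0.7267 × 132 = 95.9 kW.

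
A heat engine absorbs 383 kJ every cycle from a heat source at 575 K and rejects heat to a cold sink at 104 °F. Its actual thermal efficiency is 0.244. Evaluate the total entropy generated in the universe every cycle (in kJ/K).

T_C = 104 °F → (104 − 32) × 5/9 = 40.00 °C = 313.15 K.
W = η·Q_H = 0.244 × 383 = 93.45 kJ, so Q_C = Q_H − W = 289.5 kJ.
Entropy balance on the reservoirs: −Q_H/T_H = -0.6661 kJ/K, +Q_C/T_C = 0.9246 kJ/K.
ΔS_univ = −Q_H/T_H + Q_C/T_C = 0.259 kJ/K (> 0, since η = 0.244 < η_Carnot = 0.455).

ΔS_univ ≈ 0.259 kJ/K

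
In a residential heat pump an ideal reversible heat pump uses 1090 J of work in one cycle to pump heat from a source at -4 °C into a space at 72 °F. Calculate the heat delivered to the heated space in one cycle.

Q_H ≈ 12300 J

T_H = 72 °F → (72 − 32) × 5/9 = 22.22 °C = 295.37 K.
T_C = -4 °C → -4 + 273.15 = 269.15 K.
COP_HP = T_H/(T_H − T_C) = 295.37/26.22 = 11.2642.
Q_H = COP_HP · W = 11.2642 × 1090 = 12300 J.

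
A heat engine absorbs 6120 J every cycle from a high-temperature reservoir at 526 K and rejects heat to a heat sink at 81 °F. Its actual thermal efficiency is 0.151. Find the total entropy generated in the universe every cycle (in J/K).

T_C = 81 °F → (81 − 32) × 5/9 = 27.22 °C = 300.37 K.
W = η·Q_H = 0.151 × 6120 = 924.1 J, so Q_C = Q_H − W = 5196 J.
Reservoir entropy changes: ΔS_H = −Q_H/T_H = −6120/526.00 = -11.63 J/K and ΔS_C = +Q_C/T_C = 5196/300.37 = 17.30 J/K.
ΔS_univ = −Q_H/T_H + Q_C/T_C = 5.66 J/K (> 0, since η = 0.151 < η_Carnot = 0.429).

ΔS_univ ≈ 5.66 J/K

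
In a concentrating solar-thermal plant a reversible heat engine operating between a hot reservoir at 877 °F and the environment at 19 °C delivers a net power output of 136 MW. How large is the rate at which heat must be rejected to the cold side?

T_H = 877 °F → (877 − 32) × 5/9 = 469.44 °C = 742.59 K.
T_C = 19 °C → 19 + 273.15 = 292.15 K.
η_rev = 1 − T_C/T_H = 1 − 292.15/742.59 = 0.6066.
Since Q_C/Q_H = T_C/T_H and Q_H = W/η, Q_C = W·T_C/(T_H − T_C) = 136 × 292.15/450.44 = 88.21 MW.

Q̇_C ≈ 88.21 MW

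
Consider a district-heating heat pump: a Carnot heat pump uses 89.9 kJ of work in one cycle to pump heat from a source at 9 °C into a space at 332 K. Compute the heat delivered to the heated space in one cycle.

T_C = 9 °C → 9 + 273.15 = 282.15 K.
COP_HP = T_H/(T_H − T_C) = 332.00/49.85 = 6.6600.
Q_H = COP_HP · W = 6.6600 × 89.9 = 599 kJ.

Q_H ≈ 599 kJ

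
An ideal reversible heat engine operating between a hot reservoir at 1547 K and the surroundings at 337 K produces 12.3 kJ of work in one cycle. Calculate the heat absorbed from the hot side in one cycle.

The Carnot efficiency is η = 1 − T_C/T_H = 1 − 337.00/1547.00 = 0.7822.
Q_H = W/η = 12.3/0.7822 = 15.7 kJ.

Q_H ≈ 15.7 kJ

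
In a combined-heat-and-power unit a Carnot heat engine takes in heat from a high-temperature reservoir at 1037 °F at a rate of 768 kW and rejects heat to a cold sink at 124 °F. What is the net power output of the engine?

Ẇ ≈ 468 kW

T_H = 1037 °F → (1037 − 32) × 5/9 = 558.33 °C = 831.48 K.
T_C = 124 °F → (124 − 32) × 5/9 = 51.11 °C = 324.26 K.
Since the cycle is reversible, η = 1 − T_C/T_H = 1 − 324.26/831.48 = 0.6100.
W = η·Q_H = 0.6100 × 768 = 468 kW.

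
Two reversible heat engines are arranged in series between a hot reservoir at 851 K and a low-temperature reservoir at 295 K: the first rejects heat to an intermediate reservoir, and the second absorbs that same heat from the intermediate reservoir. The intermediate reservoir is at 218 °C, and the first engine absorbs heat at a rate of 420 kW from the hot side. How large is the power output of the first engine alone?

Ẇ₁ ≈ 177.6 kW

T_m = 218 °C → 218 + 273.15 = 491.15 K.
First-stage efficiency η₁ = 1 − T_m/T_H = 1 − 491.15/851.00 = 0.4229.
W₁ = η₁·Q_H = 0.4229 × 420 = 177.6 kW.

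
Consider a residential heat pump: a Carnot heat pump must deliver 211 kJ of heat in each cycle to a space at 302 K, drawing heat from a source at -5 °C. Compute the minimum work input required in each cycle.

W_in ≈ 23.65 kJ

T_C = -5 °C → -5 + 273.15 = 268.15 K.
The Carnot heat-pump COP is COP_HP = T_H/(T_H − T_C) = 302.00/33.85 = 8.9217.
W = Q_H/COP_HP = 211/8.9217 = 23.65 kJ.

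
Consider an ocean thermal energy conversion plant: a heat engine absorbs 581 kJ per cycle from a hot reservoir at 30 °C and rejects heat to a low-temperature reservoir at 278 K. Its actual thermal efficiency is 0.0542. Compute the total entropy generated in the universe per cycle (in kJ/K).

T_H = 30 °C → 30 + 273.15 = 303.15 K.
W = η·Q_H = 0.0542 × 581 = 31.49 kJ, so Q_C = Q_H − W = 549.5 kJ.
The hot reservoir loses entropy Q_H/T_H = 581/303.15 = 1.917 kJ/K; the cold reservoir gains Q_C/T_C = 549.5/278.00 = 1.977 kJ/K.
ΔS_univ = −Q_H/T_H + Q_C/T_C = 0.0601 kJ/K (> 0, since η = 0.0542 < η_Carnot = 0.083).

ΔS_univ ≈ 0.0601 kJ/K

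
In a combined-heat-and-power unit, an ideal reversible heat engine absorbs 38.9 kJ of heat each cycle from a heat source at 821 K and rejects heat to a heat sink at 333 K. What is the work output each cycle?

η_rev = 1 − T_C/T_H = 1 − 333.00/821.00 = 0.5944.
W = η·Q_H = 0.5944 × 38.9 = 23.1 kJ.

W ≈ 23.1 kJ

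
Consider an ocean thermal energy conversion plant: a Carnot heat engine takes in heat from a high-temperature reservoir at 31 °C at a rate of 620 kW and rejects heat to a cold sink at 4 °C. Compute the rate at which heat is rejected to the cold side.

T_H = 31 °C → 31 + 273.15 = 304.15 K.
T_C = 4 °C → 4 + 273.15 = 277.15 K.
The Carnot efficiency is η = 1 − T_C/T_H = 1 − 277.15/304.15 = 0.0888.
For a reversible cycle Q_C/Q_H = T_C/T_H, so Q_C = 620 × 277.15/304.15 = 565 kW.

Q̇_C ≈ 565 kW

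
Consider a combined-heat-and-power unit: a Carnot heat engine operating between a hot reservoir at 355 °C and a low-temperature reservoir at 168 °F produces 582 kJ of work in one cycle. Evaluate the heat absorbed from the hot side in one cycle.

T_H = 355 °C → 355 + 273.15 = 628.15 K.
T_C = 168 °F → (168 − 32) × 5/9 = 75.56 °C = 348.71 K.
For a reversible engine, η = 1 − T_C/T_H = 1 − 348.71/628.15 = 0.4449.
Q_H = W/η = 582/0.4449 = 1310 kJ.

Q_H ≈ 1310 kJ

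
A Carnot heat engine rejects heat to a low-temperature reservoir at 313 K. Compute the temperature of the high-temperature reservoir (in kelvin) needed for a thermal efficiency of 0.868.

From η = 1 − T_C/T_H, solving for T_H gives T_H = T_C/(1 − η) = 313.00/(1 − 0.868) = 2370 K.

T_H ≈ 2370 K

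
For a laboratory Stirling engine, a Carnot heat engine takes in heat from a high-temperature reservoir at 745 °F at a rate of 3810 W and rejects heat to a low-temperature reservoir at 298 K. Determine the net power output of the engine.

Ẇ ≈ 2110 W

T_H = 745 °F → (745 − 32) × 5/9 = 396.11 °C = 669.26 K.
For a reversible engine, η = 1 − T_C/T_H = 1 − 298.00/669.26 = 0.5547.
W = η·Q_H = 0.5547 × 3810 = 2110 W.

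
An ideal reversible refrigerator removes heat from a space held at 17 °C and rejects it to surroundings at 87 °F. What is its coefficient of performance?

COP_R ≈ 21.40

T_H = 87 °F → (87 − 32) × 5/9 = 30.56 °C = 303.71 K.
T_C = 17 °C → 17 + 273.15 = 290.15 K.
The reversible coefficient of performance is COP_R = T_C/(T_H − T_C) = 290.15/(303.71 − 290.15) = 21.40.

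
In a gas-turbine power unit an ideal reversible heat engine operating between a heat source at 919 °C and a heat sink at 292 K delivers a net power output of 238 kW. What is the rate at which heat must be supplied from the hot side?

T_H = 919 °C → 919 + 273.15 = 1192.15 K.
The Carnot efficiency is η = 1 − T_C/T_H = 1 − 292.00/1192.15 = 0.7551.
Q_H = W/η = 238/0.7551 = 315 kW.

Q̇_H ≈ 315 kW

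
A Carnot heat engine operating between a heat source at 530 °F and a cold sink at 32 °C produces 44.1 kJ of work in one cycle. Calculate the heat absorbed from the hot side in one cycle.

Q_H ≈ 99.1 kJ

T_H = 530 °F → (530 − 32) × 5/9 = 276.67 °C = 549.82 K.
T_C = 32 °C → 32 + 273.15 = 305.15 K.
η_rev = 1 − T_C/T_H = 1 − 305.15/549.82 = 0.4450.
Q_H = W/η = 44.1/0.4450 = 99.1 kJ.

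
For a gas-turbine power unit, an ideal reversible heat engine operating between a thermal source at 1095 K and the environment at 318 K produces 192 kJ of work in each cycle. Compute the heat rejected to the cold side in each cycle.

Q_C ≈ 78.58 kJ

Since the cycle is reversible, η = 1 − T_C/T_H = 1 − 318.00/1095.00 = 0.7096.
Since Q_C/Q_H = T_C/T_H and Q_H = W/η, Q_C = W·T_C/(T_H − T_C) = 192 × 318.00/777.00 = 78.58 kJ.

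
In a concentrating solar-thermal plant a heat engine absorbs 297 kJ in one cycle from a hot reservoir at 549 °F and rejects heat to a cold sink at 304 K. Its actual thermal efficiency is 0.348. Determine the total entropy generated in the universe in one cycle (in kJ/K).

T_H = 549 °F → (549 − 32) × 5/9 = 287.22 °C = 560.37 K.
W = η·Q_H = 0.348 × 297 = 103.4 kJ, so Q_C = Q_H − W = 193.6 kJ.
The hot reservoir loses entropy Q_H/T_H = 297/560.37 = 0.5300 kJ/K; the cold reservoir gains Q_C/T_C = 193.6/304.00 = 0.6370 kJ/K.
ΔS_univ = −Q_H/T_H + Q_C/T_C = 0.107 kJ/K (> 0, since η = 0.348 < η_Carnot = 0.458).

ΔS_univ ≈ 0.107 kJ/K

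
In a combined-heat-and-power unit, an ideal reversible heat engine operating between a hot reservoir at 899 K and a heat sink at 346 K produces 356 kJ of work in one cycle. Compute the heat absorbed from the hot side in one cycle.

Q_H ≈ 579 kJ

The Carnot efficiency is η = 1 − T_C/T_H = 1 − 346.00/899.00 = 0.6151.
Q_H = W/η = 356/0.6151 = 579 kJ.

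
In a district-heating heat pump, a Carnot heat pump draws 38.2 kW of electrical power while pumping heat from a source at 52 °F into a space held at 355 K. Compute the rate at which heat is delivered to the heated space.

T_C = 52 °F → (52 − 32) × 5/9 = 11.11 °C = 284.26 K.
For a reversible heat pump, COP_HP = T_H/(T_H − T_C) = 355.00/70.74 = 5.0185.
Q_H = COP_HP · W = 5.0185 × 38.2 = 192 kW.

Q̇_H ≈ 192 kW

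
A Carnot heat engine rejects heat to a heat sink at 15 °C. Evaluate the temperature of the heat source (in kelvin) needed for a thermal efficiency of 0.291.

T_H ≈ 406 K

T_C = 15 °C → 15 + 273.15 = 288.15 K.
From η = 1 − T_C/T_H, solving for T_H gives T_H = T_C/(1 − η) = 288.15/(1 − 0.291) = 406 K.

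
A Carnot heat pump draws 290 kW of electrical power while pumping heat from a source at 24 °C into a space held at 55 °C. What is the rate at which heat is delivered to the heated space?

Q̇_H ≈ 3070 kW

T_H = 55 °C → 55 + 273.15 = 328.15 K.
T_C = 24 °C → 24 + 273.15 = 297.15 K.
COP_HP = T_H/(T_H − T_C) = 328.15/31.00 = 10.5855.
Q_H = COP_HP · W = 10.5855 × 290 = 3070 kW.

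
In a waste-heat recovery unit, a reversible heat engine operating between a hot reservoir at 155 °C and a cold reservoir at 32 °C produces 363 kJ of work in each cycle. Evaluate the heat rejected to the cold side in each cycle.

Q_C ≈ 901 kJ

T_H = 155 °C → 155 + 273.15 = 428.15 K.
T_C = 32 °C → 32 + 273.15 = 305.15 K.
η_rev = 1 − T_C/T_H = 1 − 305.15/428.15 = 0.2873.
Since Q_C/Q_H = T_C/T_H and Q_H = W/η, Q_C = W·T_C/(T_H − T_C) = 363 × 305.15/123.00 = 901 kJ.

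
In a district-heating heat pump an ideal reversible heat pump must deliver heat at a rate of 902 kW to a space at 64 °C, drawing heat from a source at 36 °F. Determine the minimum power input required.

T_H = 64 °C → 64 + 273.15 = 337.15 K.
T_C = 36 °F → (36 − 32) × 5/9 = 2.22 °C = 275.37 K.
Reversible heating COP: COP_HP = T_H/(T_H − T_C) = 337.15/61.78 = 5.4575.
W = Q_H/COP_HP = 902/5.4575 = 165 kW.

Ẇ_in ≈ 165 kW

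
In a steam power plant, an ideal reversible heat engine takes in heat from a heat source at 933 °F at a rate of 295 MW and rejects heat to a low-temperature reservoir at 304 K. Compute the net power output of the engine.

Ẇ ≈ 179 MW

T_H = 933 °F → (933 − 32) × 5/9 = 500.56 °C = 773.71 K.
η_rev = 1 − T_C/T_H = 1 − 304.00/773.71 = 0.6071.
W = η·Q_H = 0.6071 × 295 = 179 MW.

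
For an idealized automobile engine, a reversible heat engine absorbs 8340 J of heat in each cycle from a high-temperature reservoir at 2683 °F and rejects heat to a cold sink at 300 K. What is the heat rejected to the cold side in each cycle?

T_H = 2683 °F → (2683 − 32) × 5/9 = 1472.78 °C = 1745.93 K.
Since the cycle is reversible, η = 1 − T_C/T_H = 1 − 300.00/1745.93 = 0.8282.
For a reversible cycle Q_C/Q_H = T_C/T_H, so Q_C = 8340 × 300.00/1745.93 = 1430 J.

Q_C ≈ 1430 J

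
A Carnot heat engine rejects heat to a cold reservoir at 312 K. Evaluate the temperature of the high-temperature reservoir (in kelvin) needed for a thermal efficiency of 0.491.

From η = 1 − T_C/T_H, solving for T_H gives T_H = T_C/(1 − η) = 312.00/(1 − 0.491) = 613 K.

T_H ≈ 613 K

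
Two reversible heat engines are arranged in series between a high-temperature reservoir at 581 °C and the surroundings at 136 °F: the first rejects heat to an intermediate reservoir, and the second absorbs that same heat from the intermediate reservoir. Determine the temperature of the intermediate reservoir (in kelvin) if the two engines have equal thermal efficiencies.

T_m ≈ 531.7 K

T_H = 581 °C → 581 + 273.15 = 854.15 K.
T_C = 136 °F → (136 − 32) × 5/9 = 57.78 °C = 330.93 K.
Equal efficiencies require 1 − T_m/T_H = 1 − T_C/T_m, i.e. T_m/T_H = T_C/T_m, so T_m = √(T_H·T_C) = √(854.15 × 330.93) = 531.7 K.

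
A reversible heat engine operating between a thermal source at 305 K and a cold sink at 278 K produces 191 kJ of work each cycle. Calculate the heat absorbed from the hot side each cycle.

Q_H ≈ 2160 kJ

η_rev = 1 − T_C/T_H = 1 − 278.00/305.00 = 0.0885.
Q_H = W/η = 191/0.0885 = 2160 kJ.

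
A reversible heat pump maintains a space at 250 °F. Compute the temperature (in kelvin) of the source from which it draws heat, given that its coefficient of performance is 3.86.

T_H = 250 °F → (250 − 32) × 5/9 = 121.11 °C = 394.26 K.
COP_HP = T_H/(T_H − T_C) ⇒ T_C = T_H·(COP_HP − 1)/COP_HP = 394.26 × (3.86 − 1)/3.86 = 292 K.

T_C ≈ 292 K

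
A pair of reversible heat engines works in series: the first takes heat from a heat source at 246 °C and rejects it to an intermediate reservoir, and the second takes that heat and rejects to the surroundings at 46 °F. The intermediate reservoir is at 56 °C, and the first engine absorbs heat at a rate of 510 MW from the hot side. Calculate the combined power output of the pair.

T_H = 246 °C → 246 + 273.15 = 519.15 K.
T_C = 46 °F → (46 − 32) × 5/9 = 7.78 °C = 280.93 K.
Two reversible stages in series are equivalent to a single Carnot engine between T_H and T_C, so η_total = 1 − T_C/T_H = 1 − 280.93/519.15 = 0.4589.
W_total = η_total · Q_H = 0.4589 × 510 = 234.0 MW.

Ẇ_total ≈ 234.0 MW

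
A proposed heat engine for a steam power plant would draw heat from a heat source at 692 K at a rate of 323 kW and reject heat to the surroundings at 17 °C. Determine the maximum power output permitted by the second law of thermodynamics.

Ẇ_max ≈ 188 kW

T_C = 17 °C → 17 + 273.15 = 290.15 K.
By the Carnot theorem, η_max = 1 − T_C/T_H = 1 − 290.15/692.00 = 0.5807.
W_max = η_max · Q_H = 0.5807 × 323 = 188 kW.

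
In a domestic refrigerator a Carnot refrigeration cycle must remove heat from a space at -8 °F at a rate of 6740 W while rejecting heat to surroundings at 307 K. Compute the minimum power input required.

T_C = -8 °F → (-8 − 32) × 5/9 = -22.22 °C = 250.93 K.
COP_R = T_C/(T_H − T_C) = 250.93/56.07 = 4.4751.
W = Q_C/COP_R = 6740/4.4751 = 1506 W.

Ẇ_in ≈ 1506 W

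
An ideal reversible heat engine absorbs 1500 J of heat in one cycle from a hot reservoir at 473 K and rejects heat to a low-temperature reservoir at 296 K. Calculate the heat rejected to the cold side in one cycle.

For a reversible engine, η = 1 − T_C/T_H = 1 − 296.00/473.00 = 0.3742.
For a reversible cycle Q_C/Q_H = T_C/T_H, so Q_C = 1500 × 296.00/473.00 = 939 J.

Q_C ≈ 939 J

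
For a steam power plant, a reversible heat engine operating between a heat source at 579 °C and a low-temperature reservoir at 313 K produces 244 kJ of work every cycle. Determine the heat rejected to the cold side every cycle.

Q_C ≈ 142 kJ

T_H = 579 °C → 579 + 273.15 = 852.15 K.
Carnot efficiency: η = 1 − T_C/T_H = 1 − 313.00/852.15 = 0.6327.
Since Q_C/Q_H = T_C/T_H and Q_H = W/η, Q_C = W·T_C/(T_H − T_C) = 244 × 313.00/539.15 = 142 kJ.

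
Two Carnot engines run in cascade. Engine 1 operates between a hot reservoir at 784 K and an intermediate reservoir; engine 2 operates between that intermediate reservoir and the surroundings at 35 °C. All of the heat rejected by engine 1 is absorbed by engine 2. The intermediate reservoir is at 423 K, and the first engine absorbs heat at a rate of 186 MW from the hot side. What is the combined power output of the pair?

Ẇ_total ≈ 113 MW

T_C = 35 °C → 35 + 273.15 = 308.15 K.
Two reversible stages in series are equivalent to a single Carnot engine between T_H and T_C, so η_total = 1 − T_C/T_H = 1 − 308.15/784.00 = 0.6070.
W_total = η_total · Q_H = 0.6070 × 186 = 113 MW.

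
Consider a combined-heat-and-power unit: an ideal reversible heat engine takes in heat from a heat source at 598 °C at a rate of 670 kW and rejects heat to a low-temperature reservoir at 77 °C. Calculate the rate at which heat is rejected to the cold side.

T_H = 598 °C → 598 + 273.15 = 871.15 K.
T_C = 77 °C → 77 + 273.15 = 350.15 K.
η_rev = 1 − T_C/T_H = 1 − 350.15/871.15 = 0.5981.
For a reversible cycle Q_C/Q_H = T_C/T_H, so Q_C = 670 × 350.15/871.15 = 269 kW.

Q̇_C ≈ 269 kW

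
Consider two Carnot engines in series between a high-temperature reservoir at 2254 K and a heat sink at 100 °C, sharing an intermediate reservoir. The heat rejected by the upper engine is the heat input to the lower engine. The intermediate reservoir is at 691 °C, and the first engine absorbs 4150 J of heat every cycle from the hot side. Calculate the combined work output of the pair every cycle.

W_total ≈ 3463 J

T_C = 100 °C → 100 + 273.15 = 373.15 K.
Two reversible stages in series are equivalent to a single Carnot engine between T_H and T_C, so η_total = 1 − T_C/T_H = 1 − 373.15/2254.00 = 0.8344.
W_total = η_total · Q_H = 0.8344 × 4150 = 3463 J.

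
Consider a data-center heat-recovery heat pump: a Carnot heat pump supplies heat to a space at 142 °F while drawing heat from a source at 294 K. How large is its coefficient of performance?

T_H = 142 °F → (142 − 32) × 5/9 = 61.11 °C = 334.26 K.
For a reversible heat pump, COP_HP = T_H/(T_H − T_C) = 334.26/(334.26 − 294.00) = 8.302.

COP_HP ≈ 8.302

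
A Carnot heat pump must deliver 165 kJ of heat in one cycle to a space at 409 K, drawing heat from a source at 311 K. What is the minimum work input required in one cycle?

The Carnot heat-pump COP is COP_HP = T_H/(T_H − T_C) = 409.00/98.00 = 4.1735.
W = Q_H/COP_HP = 165/4.1735 = 39.5 kJ.

W_in ≈ 39.5 kJ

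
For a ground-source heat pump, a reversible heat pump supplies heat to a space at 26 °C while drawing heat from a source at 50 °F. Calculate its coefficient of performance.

T_H = 26 °C → 26 + 273.15 = 299.15 K.
T_C = 50 °F → (50 − 32) × 5/9 = 10.00 °C = 283.15 K.
COP_HP = T_H/(T_H − T_C) = 299.15/(299.15 − 283.15) = 18.70.

COP_HP ≈ 18.70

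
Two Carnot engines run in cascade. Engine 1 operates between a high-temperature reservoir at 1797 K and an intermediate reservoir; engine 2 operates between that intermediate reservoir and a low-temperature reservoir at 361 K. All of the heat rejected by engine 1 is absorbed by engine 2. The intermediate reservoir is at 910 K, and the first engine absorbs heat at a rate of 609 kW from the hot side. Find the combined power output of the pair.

Ẇ_total ≈ 486.7 kW

Two reversible stages in series are equivalent to a single Carnot engine between T_H and T_C, so η_total = 1 − T_C/T_H = 1 − 361.00/1797.00 = 0.7991.
W_total = η_total · Q_H = 0.7991 × 609 = 486.7 kW.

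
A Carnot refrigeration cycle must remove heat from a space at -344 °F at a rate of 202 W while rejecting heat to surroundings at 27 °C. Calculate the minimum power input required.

T_H = 27 °C → 27 + 273.15 = 300.15 K.
T_C = -344 °F → (-344 − 32) × 5/9 = -208.89 °C = 64.26 K.
For a reversible refrigerator, COP_R = T_C/(T_H − T_C) = 64.26/235.89 = 0.2724.
W = Q_C/COP_R = 202/0.2724 = 741 W.

Ẇ_in ≈ 741 W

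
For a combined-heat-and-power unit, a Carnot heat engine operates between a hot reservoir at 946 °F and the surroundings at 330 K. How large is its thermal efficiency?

T_H = 946 °F → (946 − 32) × 5/9 = 507.78 °C = 780.93 K.
Since the cycle is reversible, η = 1 − T_C/T_H = 1 − 330.00/780.93 = 0.577.

η ≈ 0.577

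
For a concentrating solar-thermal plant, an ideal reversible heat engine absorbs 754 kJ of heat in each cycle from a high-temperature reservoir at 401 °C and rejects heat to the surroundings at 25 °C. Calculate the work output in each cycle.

T_H = 401 °C → 401 + 273.15 = 674.15 K.
T_C = 25 °C → 25 + 273.15 = 298.15 K.
η_rev = 1 − T_C/T_H = 1 − 298.15/674.15 = 0.5577.
W = η·Q_H = 0.5577 × 754 = 420.5 kJ.

W ≈ 420.5 kJ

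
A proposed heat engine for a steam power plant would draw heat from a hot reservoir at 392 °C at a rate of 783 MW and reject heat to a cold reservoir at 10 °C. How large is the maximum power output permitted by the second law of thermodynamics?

T_H = 392 °C → 392 + 273.15 = 665.15 K.
T_C = 10 °C → 10 + 273.15 = 283.15 K.
The upper bound on efficiency is η_max = 1 − T_C/T_H = 1 − 283.15/665.15 = 0.5743.
W_max = η_max · Q_H = 0.5743 × 783 = 450 MW.

Ẇ_max ≈ 450 MW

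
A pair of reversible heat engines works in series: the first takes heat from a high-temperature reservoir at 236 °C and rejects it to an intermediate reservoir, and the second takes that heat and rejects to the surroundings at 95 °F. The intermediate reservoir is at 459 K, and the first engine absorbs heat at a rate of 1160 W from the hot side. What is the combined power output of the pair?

Ẇ_total ≈ 458 W

T_H = 236 °C → 236 + 273.15 = 509.15 K.
T_C = 95 °F → (95 − 32) × 5/9 = 35.00 °C = 308.15 K.
Two reversible stages in series are equivalent to a single Carnot engine between T_H and T_C, so η_total = 1 − T_C/T_H = 1 − 308.15/509.15 = 0.3948.
W_total = η_total · Q_H = 0.3948 × 1160 = 458 W.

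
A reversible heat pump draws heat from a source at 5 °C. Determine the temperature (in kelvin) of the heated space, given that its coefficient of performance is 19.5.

T_H ≈ 293 K

T_C = 5 °C → 5 + 273.15 = 278.15 K.
COP_HP = T_H/(T_H − T_C) ⇒ T_H = T_C·COP_HP/(COP_HP − 1) = 278.15 × 19.5/(19.5 − 1) = 293 K.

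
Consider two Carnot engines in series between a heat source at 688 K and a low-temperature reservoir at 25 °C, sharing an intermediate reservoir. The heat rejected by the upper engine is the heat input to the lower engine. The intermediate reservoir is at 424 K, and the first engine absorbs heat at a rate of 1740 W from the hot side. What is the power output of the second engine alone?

Ẇ₂ ≈ 318 W

T_C = 25 °C → 25 + 273.15 = 298.15 K.
Heat entering the second stage: Q_m = Q_H·(T_m/T_H) = 1740 × 424.00/688.00 = 1070 W.
Second-stage efficiency η₂ = 1 − T_C/T_m = 1 − 298.15/424.00 = 0.2968, so W₂ = η₂·Q_m = 318 W.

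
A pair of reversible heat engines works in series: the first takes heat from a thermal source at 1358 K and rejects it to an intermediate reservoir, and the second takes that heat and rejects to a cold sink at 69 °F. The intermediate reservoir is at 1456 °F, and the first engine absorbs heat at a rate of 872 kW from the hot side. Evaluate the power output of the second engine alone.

T_C = 69 °F → (69 − 32) × 5/9 = 20.56 °C = 293.71 K.
T_m = 1456 °F → (1456 − 32) × 5/9 = 791.11 °C = 1064.26 K.
Heat entering the second stage: Q_m = Q_H·(T_m/T_H) = 872 × 1064.26/1358.00 = 683 kW.
Second-stage efficiency η₂ = 1 − T_C/T_m = 1 − 293.71/1064.26 = 0.7240, so W₂ = η₂·Q_m = 495 kW.

Ẇ₂ ≈ 495 kW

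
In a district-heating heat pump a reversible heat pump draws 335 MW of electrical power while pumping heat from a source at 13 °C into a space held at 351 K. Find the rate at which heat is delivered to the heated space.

Q̇_H ≈ 1813 MW

T_C = 13 °C → 13 + 273.15 = 286.15 K.
The Carnot heat-pump COP is COP_HP = T_H/(T_H − T_C) = 351.00/64.85 = 5.4125.
Q_H = COP_HP · W = 5.4125 × 335 = 1813 MW.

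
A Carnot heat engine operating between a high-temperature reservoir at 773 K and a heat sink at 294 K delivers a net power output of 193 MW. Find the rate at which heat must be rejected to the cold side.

Since the cycle is reversible, η = 1 − T_C/T_H = 1 − 294.00/773.00 = 0.6197.
Since Q_C/Q_H = T_C/T_H and Q_H = W/η, Q_C = W·T_C/(T_H − T_C) = 193 × 294.00/479.00 = 118 MW.

Q̇_C ≈ 118 MW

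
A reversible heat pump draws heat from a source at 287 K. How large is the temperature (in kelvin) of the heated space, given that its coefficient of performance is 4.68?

COP_HP = T_H/(T_H − T_C) ⇒ T_H = T_C·COP_HP/(COP_HP − 1) = 287.00 × 4.68/(4.68 − 1) = 365 K.

T_H ≈ 365 K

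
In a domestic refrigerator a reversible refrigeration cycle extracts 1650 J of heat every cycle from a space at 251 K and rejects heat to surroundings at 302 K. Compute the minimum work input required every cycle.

W_in ≈ 335 J

Carnot COP: COP_R = T_C/(T_H − T_C) = 251.00/51.00 = 4.9216.
W = Q_C/COP_R = 1650/4.9216 = 335 J.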